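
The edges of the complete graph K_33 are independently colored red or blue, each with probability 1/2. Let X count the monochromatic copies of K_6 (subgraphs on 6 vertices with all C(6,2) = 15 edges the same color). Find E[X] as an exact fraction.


Let X = Σ_S X_S over the C(33, 6) = 1107568 subsets S of size 6, where X_S = 1 if the K_6 on S is monochromatic.
For a fixed S, the K_6 on S has C(6, 2) = 15 edges. P[all 15 edges red] = (1/2)^15, and likewise for blue, so P[monochromatic] = 2·(1/2)^15 = 2^{1 − 15} = 1/16384.
By linearity: E[X] = C(33, 6) · 2^{1 − 15} = 1107568 · 1/16384 = 69223/1024.
Numerically: E[X] ≈ 67.60059.

E[X] = C(33,6)·2^(1−C(6,2)) = 69223/1024 ≈ 67.60059.


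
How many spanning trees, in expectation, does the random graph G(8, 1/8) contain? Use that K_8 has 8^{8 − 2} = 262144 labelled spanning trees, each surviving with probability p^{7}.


K_8 has 8^{8 − 2} = 262144 labelled spanning trees.
For each such spanning tree H, let X_H = 1 if all 7 edges of H are present in G. Then P[X_H = 1] = p^{7} = (1/8)^{7} = 1/2097152.
By linearity of expectation: E[X] = Σ_H E[X_H] = 262144 · p^{7} = 262144 · 1/2097152 = 1/8.
Numerically: E[X] ≈ 0.125.

E[X] = 262144 · (1/8)^{7} = 1/8 ≈ 0.125.


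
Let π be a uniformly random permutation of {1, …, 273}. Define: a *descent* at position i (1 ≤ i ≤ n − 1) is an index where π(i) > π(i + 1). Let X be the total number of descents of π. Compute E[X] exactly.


Write X = Σ X_I over i = 1, …, 272, with X_I the indicator of one descent.
There are 272 indicators.
For each fixed i, the pair (π(i), π(i+1)) is a uniformly random ordered pair of distinct values from {1, …, 273}; by symmetry P[π(i) > π(i+1)] = 1/2.
By linearity: E[X] = 272 · (1/2) = (273 − 1) · (1/2) = 136 ≈ 136.00000.

E[X] = 136 = 136.00000.


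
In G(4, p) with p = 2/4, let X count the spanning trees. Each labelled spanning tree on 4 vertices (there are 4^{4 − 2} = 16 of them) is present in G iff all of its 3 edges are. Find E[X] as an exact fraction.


K_4 has 4^{4 − 2} = 16 labelled spanning trees.
For each such spanning tree H, let X_H = 1 if all 3 edges of H are present in G. Then P[X_H = 1] = p^{3} = (1/2)^{3} = 1/8.
By linearity: E[X] = Σ_H E[X_H] = 16 · p^{3} = 16 · 1/8 = 2.
Numerically: E[X] ≈ 2.

E[X] = 16 · (1/2)^{3} = 2 ≈ 2.


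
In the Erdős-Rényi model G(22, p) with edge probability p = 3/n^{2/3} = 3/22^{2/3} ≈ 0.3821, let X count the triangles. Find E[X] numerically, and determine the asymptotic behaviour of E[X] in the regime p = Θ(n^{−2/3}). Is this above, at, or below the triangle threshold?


Number of potential triangles: C(22, 3) = 1540.
Each occurs with probability p³ ≈ (0.3821)³ ≈ 5.5785124e-02.
By linearity: E[X] = C(22, 3)·p³ ≈ 1540 · 5.5785124e-02 ≈ 85.90909.
Since α = 2/3 < 1, p = c/n^{2/3} ≫ 1/n is above the triangle threshold p ~ 1/n. Asymptotically E[X] ~ (c³/6)·n^{3(1−α)} = (3³/6)·n^{1} → ∞; triangles are abundant w.h.p.

E[X] ≈ 85.90909; in regime p = Θ(1/n^{2/3}) E[X] diverges (above the triangle threshold p ~ 1/n).


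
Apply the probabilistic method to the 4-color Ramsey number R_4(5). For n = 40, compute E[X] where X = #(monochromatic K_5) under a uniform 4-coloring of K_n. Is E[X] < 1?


E[X] = C(40, 5) · 4^{1 − 10} = 658008 · 4^{−9} = 658008/262144.
As a reduced fraction: E[X] = 82251/32768 ≈ 2.5101.
Is E[X] < 1? NO.
Since E[X] ≥ 1, the first-moment bound is inconclusive at n = 40; it does NOT by itself certify R_4(5) > 40.

E[X] = 82251/32768 ≈ 2.5101; E[X] ≥ 1; first-moment method inconclusive here.


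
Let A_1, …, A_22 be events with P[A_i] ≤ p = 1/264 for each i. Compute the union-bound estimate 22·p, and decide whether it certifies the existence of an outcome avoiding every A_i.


Union bound: P[∪_{i=1}^{22} A_i] ≤ Σ_i P[A_i] ≤ 22·p = 22·(1/264) = 1/12.
Numerically: 1/12 ≈ 0.083333.
Is 1/12 < 1? YES.
Since P[∪ A_i] ≤ 1/12 < 1, the complement has P[∩ A_i^c] ≥ 1 − 1/12 = 11/12 > 0, so some outcome avoids every A_i.

22·p = 1/12 ≈ 0.083333; existence CERTIFIED by the union bound.


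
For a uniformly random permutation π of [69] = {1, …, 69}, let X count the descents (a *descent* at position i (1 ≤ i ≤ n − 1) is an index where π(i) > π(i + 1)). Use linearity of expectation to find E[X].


Write X = Σ X_I over i = 1, …, 68, with X_I the indicator of one descent.
There are 68 indicators.
For each fixed i, the pair (π(i), π(i+1)) is a uniformly random ordered pair of distinct values from {1, …, 69}; by symmetry P[π(i) > π(i+1)] = 1/2.
By linearity: E[X] = 68 · (1/2) = (69 − 1) · (1/2) = 34 ≈ 34.0000.

E[X] = 34 = 34.0000.


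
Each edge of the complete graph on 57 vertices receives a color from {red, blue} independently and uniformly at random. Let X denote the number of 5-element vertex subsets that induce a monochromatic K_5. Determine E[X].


Let X = Σ_S X_S over the C(57, 5) = 4187106 subsets S of size 5, where X_S = 1 if the K_5 on S is monochromatic.
For a fixed S, the K_5 on S has C(5, 2) = 10 edges. P[all 10 edges red] = (1/2)^10, and likewise for blue, so P[monochromatic] = 2·(1/2)^10 = 2^{1 − 10} = 1/512.
By linearity of expectation: E[X] = C(57, 5) · 2^{1 − 10} = 4187106 · 1/512 = 2093553/256.
Numerically: E[X] ≈ 8177.941.

E[X] = C(57,5)·2^(1−C(5,2)) = 2093553/256 ≈ 8177.941.


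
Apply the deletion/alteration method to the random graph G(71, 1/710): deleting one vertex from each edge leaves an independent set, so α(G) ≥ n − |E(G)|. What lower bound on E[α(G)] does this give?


E[|E(G)|] = C(71, 2)·p = 2485 · (1/710) = 7/2.
E[α(G)] ≥ n − E[|E(G)|] = 71 − 7/2 = 135/2.
Numerically: ≈ 67.50000.
(This is only a lower bound; the true E[α(G)] may be larger.)

E[α(G)] ≥ 135/2 ≈ 67.50000.


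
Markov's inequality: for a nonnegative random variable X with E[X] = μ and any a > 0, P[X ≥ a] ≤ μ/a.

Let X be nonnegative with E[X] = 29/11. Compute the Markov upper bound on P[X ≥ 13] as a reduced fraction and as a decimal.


μ = E[X] = 29/11, a = 13.
Markov: P[X ≥ 13] ≤ μ/a = (29/11)/13 = 29/143.
Numerically: ≈ 0.202797.
(Since a = 13 > μ = 2.636364, the bound 29/143 is < 1 and informative.)

P[X ≥ 13] ≤ 29/143 ≈ 0.202797.


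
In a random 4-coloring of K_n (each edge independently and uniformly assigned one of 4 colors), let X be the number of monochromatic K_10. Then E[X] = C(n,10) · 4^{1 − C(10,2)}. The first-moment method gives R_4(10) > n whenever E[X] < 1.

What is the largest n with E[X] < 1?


We need C(n, 10) · 4^{1 − 45} < 1, i.e. C(n, 10) < 4^{45 − 1} = 309485009821345068724781056.
Check values of n near the boundary:
  n = 2022: C(2022, 10) = 307870445231474093395937796; 307870445231474093395937796 < 309485009821345068724781056? YES
  n = 2023: C(2023, 10) = 309399856285778485315440716; 309399856285778485315440716 < 309485009821345068724781056? YES
  n = 2024: C(2024, 10) = 310936101848269937576192656; 310936101848269937576192656 < 309485009821345068724781056? NO
  n = 2025: C(2025, 10) = 312479209053472269772600560; 312479209053472269772600560 < 309485009821345068724781056? NO
  n = 2026: C(2026, 10) = 314029205130126398094885285; 314029205130126398094885285 < 309485009821345068724781056? NO
The largest n with C(n, 10) < 309485009821345068724781056 is n = 2023 (where E[X] = 77349964071444621328860179/77371252455336267181195264 ≈ 0.99972). Hence R_4(10) > 2023, i.e. R_4(10) ≥ 2024.

Largest n = 2023; hence R_4(10) > 2023.


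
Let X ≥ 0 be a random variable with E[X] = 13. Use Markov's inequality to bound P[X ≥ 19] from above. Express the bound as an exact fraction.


μ = E[X] = 13, a = 19.
Markov: P[X ≥ 19] ≤ μ/a = (13)/19 = 13/19.
Numerically: ≈ 0.684211.
(Since a = 19 > μ = 13.000000, the bound 13/19 is < 1 and informative.)

P[X ≥ 19] ≤ 13/19 ≈ 0.684211.


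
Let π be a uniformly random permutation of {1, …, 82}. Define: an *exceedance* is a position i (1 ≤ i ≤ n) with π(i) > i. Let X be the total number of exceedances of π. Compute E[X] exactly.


Write X = Σ_{i=1}^{82} X_i, where X_i = 1_{π(i) > i}.
For each fixed i, π(i) is uniform over {1, …, 82} (marginal of a uniform permutation), so P[π(i) > i] = (n − i)/n. Summing: Σ_{i=1}^{82} (n − i)/n = (0 + 1 + … + 81)/82 = 82(82 − 1)/(2·82) = (82 − 1)/2.
Hence E[X] = Σ_{i=1}^{82} (82 − i)/82 = 81/2 ≈ 40.500000.

E[X] = 81/2 = 40.500000.


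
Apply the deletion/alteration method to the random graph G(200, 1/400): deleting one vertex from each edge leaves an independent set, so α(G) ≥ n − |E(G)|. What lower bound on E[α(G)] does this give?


E[|E(G)|] = C(200, 2)·p = 19900 · (1/400) = 199/4.
E[α(G)] ≥ n − E[|E(G)|] = 200 − 199/4 = 601/4.
Numerically: ≈ 150.250.
(This is only a lower bound; the true E[α(G)] may be larger.)

E[α(G)] ≥ 601/4 ≈ 150.250.


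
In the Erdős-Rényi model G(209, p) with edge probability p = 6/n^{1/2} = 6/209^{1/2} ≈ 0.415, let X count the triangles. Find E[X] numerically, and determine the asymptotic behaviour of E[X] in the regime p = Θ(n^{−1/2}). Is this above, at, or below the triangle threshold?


Number of potential triangles: C(209, 3) = 1499784.
Each occurs with probability p³ ≈ (0.415)³ ≈ 7.148819e-02.
By linearity: E[X] = C(209, 3)·p³ ≈ 1499784 · 7.148819e-02 ≈ 107216.8486.
Since α = 1/2 < 1, p = c/n^{1/2} ≫ 1/n is above the triangle threshold p ~ 1/n. Asymptotically E[X] ~ (c³/6)·n^{3(1−α)} = (6³/6)·n^{1.5} → ∞; triangles are abundant w.h.p.

E[X] ≈ 107216.8486; in regime p = Θ(1/n^{1/2}) E[X] diverges (above the triangle threshold p ~ 1/n).


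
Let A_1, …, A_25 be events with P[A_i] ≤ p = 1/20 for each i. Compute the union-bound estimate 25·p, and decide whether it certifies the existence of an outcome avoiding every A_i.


Union bound: P[∪_{i=1}^{25} A_i] ≤ Σ_i P[A_i] ≤ 25·p = 25·(1/20) = 5/4.
Numerically: 5/4 ≈ 1.25000.
Is 5/4 < 1? NO.
Since the bound 5/4 is ≥ 1, the union bound is uninformative here; it does NOT by itself certify existence.

25·p = 5/4 ≈ 1.25000; existence NOT certified by the union bound.


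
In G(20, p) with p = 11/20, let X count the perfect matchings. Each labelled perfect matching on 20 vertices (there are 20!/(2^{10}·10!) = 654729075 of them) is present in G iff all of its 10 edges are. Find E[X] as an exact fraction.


K_20 has 20!/(2^{10}·10!) = 654729075 labelled perfect matchings.
For each such perfect matching H, let X_H = 1 if all 10 edges of H are present in G. Then P[X_H = 1] = p^{10} = (11/20)^{10} = 25937424601/10240000000000.
By linearity: E[X] = Σ_H E[X_H] = 654729075 · p^{10} = 654729075 · 25937424601/10240000000000 = 679279440675798963/409600000000.
Numerically: E[X] ≈ 1.658e+06.

E[X] = 654729075 · (11/20)^{10} = 679279440675798963/409600000000 ≈ 1.658e+06.


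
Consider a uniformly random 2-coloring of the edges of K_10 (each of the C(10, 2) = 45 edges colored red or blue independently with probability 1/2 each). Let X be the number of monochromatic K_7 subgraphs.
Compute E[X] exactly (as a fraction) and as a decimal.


Let X = Σ_S X_S over the C(10, 7) = 120 subsets S of size 7, where X_S = 1 if the K_7 on S is monochromatic.
For a fixed S, the K_7 on S has C(7, 2) = 21 edges. P[all 21 edges red] = (1/2)^21, and likewise for blue, so P[monochromatic] = 2·(1/2)^21 = 2^{1 − 21} = 1/1048576.
By linearity of expectation: E[X] = C(10, 7) · 2^{1 − 21} = 120 · 1/1048576 = 15/131072.
Numerically: E[X] ≈ 0.0001.

E[X] = C(10,7)·2^(1−C(7,2)) = 15/131072 ≈ 0.0001.


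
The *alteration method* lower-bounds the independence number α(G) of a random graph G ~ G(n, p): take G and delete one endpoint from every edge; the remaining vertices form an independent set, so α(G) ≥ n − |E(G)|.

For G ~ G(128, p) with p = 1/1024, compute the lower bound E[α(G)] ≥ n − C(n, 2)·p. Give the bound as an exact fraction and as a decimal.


E[|E(G)|] = C(128, 2)·p = 8128 · (1/1024) = 127/16.
E[α(G)] ≥ n − E[|E(G)|] = 128 − 127/16 = 1921/16.
Numerically: ≈ 120.062.
(This is only a lower bound; the true E[α(G)] may be larger.)

E[α(G)] ≥ 1921/16 ≈ 120.062.


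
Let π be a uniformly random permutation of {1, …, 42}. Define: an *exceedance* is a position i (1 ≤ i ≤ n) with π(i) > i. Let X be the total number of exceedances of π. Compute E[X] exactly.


Write X = Σ_{i=1}^{42} X_i, where X_i = 1_{π(i) > i}.
For each fixed i, π(i) is uniform over {1, …, 42} (marginal of a uniform permutation), so P[π(i) > i] = (n − i)/n. Summing: Σ_{i=1}^{42} (n − i)/n = (0 + 1 + … + 41)/42 = 42(42 − 1)/(2·42) = (42 − 1)/2.
Hence E[X] = Σ_{i=1}^{42} (42 − i)/42 = 41/2 ≈ 20.50000.

E[X] = 41/2 = 20.50000.


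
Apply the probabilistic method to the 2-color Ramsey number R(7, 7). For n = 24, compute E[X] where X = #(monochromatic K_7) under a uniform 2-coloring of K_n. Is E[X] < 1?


E[X] = C(24, 7) · 2^{1 − 21} = 346104 · 2^{−20} = 346104/1048576.
As a reduced fraction: E[X] = 43263/131072 ≈ 0.330070.
Is E[X] < 1? YES.
Since E[X] < 1, there exists a 2-coloring of K_{24} with no monochromatic K_7; hence R(7, 7) > 24.

E[X] = 43263/131072 ≈ 0.330070; E[X] < 1, so R(7, 7) > 24.


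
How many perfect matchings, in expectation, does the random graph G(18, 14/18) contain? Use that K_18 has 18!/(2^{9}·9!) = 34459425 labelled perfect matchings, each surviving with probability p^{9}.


K_18 has 18!/(2^{9}·9!) = 34459425 labelled perfect matchings.
For each such perfect matching H, let X_H = 1 if all 9 edges of H are present in G. Then P[X_H = 1] = p^{9} = (7/9)^{9} = 40353607/387420489.
By linearity of expectation: E[X] = Σ_H E[X_H] = 34459425 · p^{9} = 34459425 · 40353607/387420489 = 17167433257975/4782969.
Numerically: E[X] ≈ 3.58928e+06.

E[X] = 34459425 · (7/9)^{9} = 17167433257975/4782969 ≈ 3.58928e+06.


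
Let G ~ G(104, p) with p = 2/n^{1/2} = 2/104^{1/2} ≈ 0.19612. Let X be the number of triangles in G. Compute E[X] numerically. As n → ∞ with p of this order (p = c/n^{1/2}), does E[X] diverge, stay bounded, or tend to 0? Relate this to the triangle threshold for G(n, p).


Number of potential triangles: C(104, 3) = 182104.
Each occurs with probability p³ ≈ (0.19612)³ ≈ 7.5429283e-03.
By linearity: E[X] = C(104, 3)·p³ ≈ 182104 · 7.5429283e-03 ≈ 1373.59741.
Since α = 1/2 < 1, p = c/n^{1/2} ≫ 1/n is above the triangle threshold p ~ 1/n. Asymptotically E[X] ~ (c³/6)·n^{3(1−α)} = (2³/6)·n^{1.5} → ∞; triangles are abundant w.h.p.

E[X] ≈ 1373.59741; in regime p = Θ(1/n^{1/2}) E[X] diverges (above the triangle threshold p ~ 1/n).


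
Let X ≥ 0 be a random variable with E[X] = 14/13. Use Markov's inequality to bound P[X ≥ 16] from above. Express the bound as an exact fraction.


μ = E[X] = 14/13, a = 16.
Markov: P[X ≥ 16] ≤ μ/a = (14/13)/16 = 7/104.
Numerically: ≈ 0.06731.
(Since a = 16 > μ = 1.07692, the bound 7/104 is < 1 and informative.)

P[X ≥ 16] ≤ 7/104 ≈ 0.06731.


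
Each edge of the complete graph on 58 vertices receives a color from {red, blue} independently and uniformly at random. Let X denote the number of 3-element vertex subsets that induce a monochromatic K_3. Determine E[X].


Let X = Σ_S X_S over the C(58, 3) = 30856 subsets S of size 3, where X_S = 1 if the K_3 on S is monochromatic.
For a fixed S, the K_3 on S has C(3, 2) = 3 edges. P[all 3 edges red] = (1/2)^3, and likewise for blue, so P[monochromatic] = 2·(1/2)^3 = 2^{1 − 3} = 1/4.
By linearity: E[X] = C(58, 3) · 2^{1 − 3} = 30856 · 1/4 = 7714.
Numerically: E[X] ≈ 7714.000000.

E[X] = C(58,3)·2^(1−C(3,2)) = 7714 ≈ 7714.000000.


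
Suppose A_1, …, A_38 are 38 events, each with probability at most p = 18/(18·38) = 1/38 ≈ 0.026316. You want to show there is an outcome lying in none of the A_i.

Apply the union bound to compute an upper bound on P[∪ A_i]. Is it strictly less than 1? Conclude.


Union bound: P[∪_{i=1}^{38} A_i] ≤ Σ_i P[A_i] ≤ 38·p = 38·(1/38) = 1.
Numerically: 1 ≈ 1.000000.
Is 1 < 1? NO.
Since the bound 1 is ≥ 1, the union bound is uninformative here; it does NOT by itself certify existence.

38·p = 1 ≈ 1.000000; existence NOT certified by the union bound.


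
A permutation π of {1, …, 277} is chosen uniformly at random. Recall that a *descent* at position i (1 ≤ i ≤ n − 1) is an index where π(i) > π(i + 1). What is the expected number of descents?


Write X = Σ X_I over i = 1, …, 276, with X_I the indicator of one descent.
There are 276 indicators.
For each fixed i, the pair (π(i), π(i+1)) is a uniformly random ordered pair of distinct values from {1, …, 277}; by symmetry P[π(i) > π(i+1)] = 1/2.
By linearity: E[X] = 276 · (1/2) = (277 − 1) · (1/2) = 138 ≈ 138.0000.

E[X] = 138 = 138.0000.


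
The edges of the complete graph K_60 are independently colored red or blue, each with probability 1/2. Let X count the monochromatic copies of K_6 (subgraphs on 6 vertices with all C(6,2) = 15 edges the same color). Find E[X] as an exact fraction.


Let X = Σ_S X_S over the C(60, 6) = 50063860 subsets S of size 6, where X_S = 1 if the K_6 on S is monochromatic.
For a fixed S, the K_6 on S has C(6, 2) = 15 edges. P[all 15 edges red] = (1/2)^15, and likewise for blue, so P[monochromatic] = 2·(1/2)^15 = 2^{1 − 15} = 1/16384.
By linearity of expectation: E[X] = C(60, 6) · 2^{1 − 15} = 50063860 · 1/16384 = 12515965/4096.
Numerically: E[X] ≈ 3055.65552.

E[X] = C(60,6)·2^(1−C(6,2)) = 12515965/4096 ≈ 3055.65552.


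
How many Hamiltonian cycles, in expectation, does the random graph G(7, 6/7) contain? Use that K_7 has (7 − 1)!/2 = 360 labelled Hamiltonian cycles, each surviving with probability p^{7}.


K_7 has (7 − 1)!/2 = 360 labelled Hamiltonian cycles.
For each such Hamiltonian cycle H, let X_H = 1 if all 7 edges of H are present in G. Then P[X_H = 1] = p^{7} = (6/7)^{7} = 279936/823543.
By linearity: E[X] = Σ_H E[X_H] = 360 · p^{7} = 360 · 279936/823543 = 100776960/823543.
Numerically: E[X] ≈ 122.37.

E[X] = 360 · (6/7)^{7} = 100776960/823543 ≈ 122.37.


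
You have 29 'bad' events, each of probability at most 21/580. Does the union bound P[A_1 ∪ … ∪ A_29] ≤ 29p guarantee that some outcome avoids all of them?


Union bound: P[∪_{i=1}^{29} A_i] ≤ Σ_i P[A_i] ≤ 29·p = 29·(21/580) = 21/20.
Numerically: 21/20 ≈ 1.0500000.
Is 21/20 < 1? NO.
Since the bound 21/20 is ≥ 1, the union bound is uninformative here; it does NOT by itself certify existence.

29·p = 21/20 ≈ 1.0500000; existence NOT certified by the union bound.


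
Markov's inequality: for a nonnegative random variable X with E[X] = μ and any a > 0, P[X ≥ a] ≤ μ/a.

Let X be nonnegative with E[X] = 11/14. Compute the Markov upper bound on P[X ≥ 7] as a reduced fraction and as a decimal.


μ = E[X] = 11/14, a = 7.
Markov: P[X ≥ 7] ≤ μ/a = (11/14)/7 = 11/98.
Numerically: ≈ 0.11224.
(Since a = 7 > μ = 0.78571, the bound 11/98 is < 1 and informative.)

P[X ≥ 7] ≤ 11/98 ≈ 0.11224.


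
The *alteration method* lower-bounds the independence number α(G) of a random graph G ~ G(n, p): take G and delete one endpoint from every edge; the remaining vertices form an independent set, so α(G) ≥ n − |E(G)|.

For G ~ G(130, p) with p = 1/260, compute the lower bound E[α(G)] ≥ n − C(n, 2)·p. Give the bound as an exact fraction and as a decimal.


E[|E(G)|] = C(130, 2)·p = 8385 · (1/260) = 129/4.
E[α(G)] ≥ n − E[|E(G)|] = 130 − 129/4 = 391/4.
Numerically: ≈ 97.7500.
(This is only a lower bound; the true E[α(G)] may be larger.)

E[α(G)] ≥ 391/4 ≈ 97.7500.


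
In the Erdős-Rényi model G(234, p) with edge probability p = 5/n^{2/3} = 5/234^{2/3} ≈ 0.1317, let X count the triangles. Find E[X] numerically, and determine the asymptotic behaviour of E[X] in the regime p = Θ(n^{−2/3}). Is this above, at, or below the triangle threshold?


Number of potential triangles: C(234, 3) = 2108184.
Each occurs with probability p³ ≈ (0.1317)³ ≈ 2.282855e-03.
By linearity: E[X] = C(234, 3)·p³ ≈ 2108184 · 2.282855e-03 ≈ 4812.6781.
Since α = 2/3 < 1, p = c/n^{2/3} ≫ 1/n is above the triangle threshold p ~ 1/n. Asymptotically E[X] ~ (c³/6)·n^{3(1−α)} = (5³/6)·n^{1} → ∞; triangles are abundant w.h.p.

E[X] ≈ 4812.6781; in regime p = Θ(1/n^{2/3}) E[X] diverges (above the triangle threshold p ~ 1/n).


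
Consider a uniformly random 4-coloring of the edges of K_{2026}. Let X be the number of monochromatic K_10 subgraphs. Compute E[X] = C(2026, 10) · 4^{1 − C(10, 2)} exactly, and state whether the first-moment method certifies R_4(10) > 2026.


E[X] = C(2026, 10) · 4^{1 − 45} = 314029205130126398094885285 · 4^{−44} = 314029205130126398094885285/309485009821345068724781056.
As a reduced fraction: E[X] = 314029205130126398094885285/309485009821345068724781056 ≈ 1.0147.
Is E[X] < 1? NO.
Since E[X] ≥ 1, the first-moment bound is inconclusive at n = 2026; it does NOT by itself certify R_4(10) > 2026.

E[X] = 314029205130126398094885285/309485009821345068724781056 ≈ 1.0147; E[X] ≥ 1; first-moment method inconclusive here.


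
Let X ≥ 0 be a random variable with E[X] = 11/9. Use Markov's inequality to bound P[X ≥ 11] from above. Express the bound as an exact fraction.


μ = E[X] = 11/9, a = 11.
Markov: P[X ≥ 11] ≤ μ/a = (11/9)/11 = 1/9.
Numerically: ≈ 0.11111.
(Since a = 11 > μ = 1.22222, the bound 1/9 is < 1 and informative.)

P[X ≥ 11] ≤ 1/9 ≈ 0.11111.


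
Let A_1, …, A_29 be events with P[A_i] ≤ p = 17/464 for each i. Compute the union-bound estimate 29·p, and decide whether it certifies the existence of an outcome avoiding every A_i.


Union bound: P[∪_{i=1}^{29} A_i] ≤ Σ_i P[A_i] ≤ 29·p = 29·(17/464) = 17/16.
Numerically: 17/16 ≈ 1.0625.
Is 17/16 < 1? NO.
Since the bound 17/16 is ≥ 1, the union bound is uninformative here; it does NOT by itself certify existence.

29·p = 17/16 ≈ 1.0625; existence NOT certified by the union bound.


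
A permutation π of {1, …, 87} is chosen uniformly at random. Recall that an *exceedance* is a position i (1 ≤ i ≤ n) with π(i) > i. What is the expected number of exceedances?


Write X = Σ_{i=1}^{87} X_i, where X_i = 1_{π(i) > i}.
For each fixed i, π(i) is uniform over {1, …, 87} (marginal of a uniform permutation), so P[π(i) > i] = (n − i)/n. Summing: Σ_{i=1}^{87} (n − i)/n = (0 + 1 + … + 86)/87 = 87(87 − 1)/(2·87) = (87 − 1)/2.
Hence E[X] = Σ_{i=1}^{87} (87 − i)/87 = 43 ≈ 43.000000.

E[X] = 43 = 43.000000.


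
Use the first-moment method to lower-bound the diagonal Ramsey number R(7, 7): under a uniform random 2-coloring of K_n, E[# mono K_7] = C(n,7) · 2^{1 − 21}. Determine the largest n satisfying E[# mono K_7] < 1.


We need C(n, 7) · 2^{1 − 21} < 1, i.e. C(n, 7) < 2^{21 − 1} = 1048576.
Check values of n near the boundary:
  n = 25: C(25, 7) = 480700; 480700 < 1048576? YES
  n = 26: C(26, 7) = 657800; 657800 < 1048576? YES
  n = 27: C(27, 7) = 888030; 888030 < 1048576? YES
  n = 28: C(28, 7) = 1184040; 1184040 < 1048576? NO
The largest n with C(n, 7) < 1048576 is n = 27 (where E[X] = 444015/524288 ≈ 0.847). Hence R(7, 7) > 27, i.e. R(7, 7) ≥ 28.

Largest n = 27; hence R(7, 7) > 27.


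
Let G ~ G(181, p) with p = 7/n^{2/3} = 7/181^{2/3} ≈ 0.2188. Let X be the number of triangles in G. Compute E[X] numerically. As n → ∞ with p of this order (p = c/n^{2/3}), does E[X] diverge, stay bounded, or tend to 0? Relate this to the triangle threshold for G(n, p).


Number of potential triangles: C(181, 3) = 971970.
Each occurs with probability p³ ≈ (0.2188)³ ≈ 1.046977e-02.
By linearity: E[X] = C(181, 3)·p³ ≈ 971970 · 1.046977e-02 ≈ 10176.2983.
Since α = 2/3 < 1, p = c/n^{2/3} ≫ 1/n is above the triangle threshold p ~ 1/n. Asymptotically E[X] ~ (c³/6)·n^{3(1−α)} = (7³/6)·n^{1} → ∞; triangles are abundant w.h.p.

E[X] ≈ 10176.2983; in regime p = Θ(1/n^{2/3}) E[X] diverges (above the triangle threshold p ~ 1/n).


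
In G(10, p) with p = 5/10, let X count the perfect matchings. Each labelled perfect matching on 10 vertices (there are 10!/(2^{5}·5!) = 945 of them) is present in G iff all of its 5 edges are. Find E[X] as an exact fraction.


K_10 has 10!/(2^{5}·5!) = 945 labelled perfect matchings.
For each such perfect matching H, let X_H = 1 if all 5 edges of H are present in G. Then P[X_H = 1] = p^{5} = (1/2)^{5} = 1/32.
By linearity: E[X] = Σ_H E[X_H] = 945 · p^{5} = 945 · 1/32 = 945/32.
Numerically: E[X] ≈ 29.5312.

E[X] = 945 · (1/2)^{5} = 945/32 ≈ 29.5312.


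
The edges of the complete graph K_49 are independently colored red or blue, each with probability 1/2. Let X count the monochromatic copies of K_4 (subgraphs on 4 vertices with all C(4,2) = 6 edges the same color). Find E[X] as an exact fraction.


Let X = Σ_S X_S over the C(49, 4) = 211876 subsets S of size 4, where X_S = 1 if the K_4 on S is monochromatic.
For a fixed S, the K_4 on S has C(4, 2) = 6 edges. P[all 6 edges red] = (1/2)^6, and likewise for blue, so P[monochromatic] = 2·(1/2)^6 = 2^{1 − 6} = 1/32.
By linearity: E[X] = C(49, 4) · 2^{1 − 6} = 211876 · 1/32 = 52969/8.
Numerically: E[X] ≈ 6621.125.

E[X] = C(49,4)·2^(1−C(4,2)) = 52969/8 ≈ 6621.125.


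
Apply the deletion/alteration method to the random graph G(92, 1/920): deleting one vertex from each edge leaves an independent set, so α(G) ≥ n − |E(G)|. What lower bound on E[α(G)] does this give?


E[|E(G)|] = C(92, 2)·p = 4186 · (1/920) = 91/20.
E[α(G)] ≥ n − E[|E(G)|] = 92 − 91/20 = 1749/20.
Numerically: ≈ 87.450000.
(This is only a lower bound; the true E[α(G)] may be larger.)

E[α(G)] ≥ 1749/20 ≈ 87.450000.


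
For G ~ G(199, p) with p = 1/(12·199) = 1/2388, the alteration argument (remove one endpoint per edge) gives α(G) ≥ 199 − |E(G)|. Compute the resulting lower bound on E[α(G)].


E[|E(G)|] = C(199, 2)·p = 19701 · (1/2388) = 33/4.
E[α(G)] ≥ n − E[|E(G)|] = 199 − 33/4 = 763/4.
Numerically: ≈ 190.75000.
(This is only a lower bound; the true E[α(G)] may be larger.)

E[α(G)] ≥ 763/4 ≈ 190.75000.


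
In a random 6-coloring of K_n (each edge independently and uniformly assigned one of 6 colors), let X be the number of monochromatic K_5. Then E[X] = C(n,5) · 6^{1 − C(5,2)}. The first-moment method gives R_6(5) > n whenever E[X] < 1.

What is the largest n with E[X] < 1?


We need C(n, 5) · 6^{1 − 10} < 1, i.e. C(n, 5) < 6^{10 − 1} = 10077696.
Check values of n near the boundary:
  n = 63: C(63, 5) = 7028847; 7028847 < 10077696? YES
  n = 64: C(64, 5) = 7624512; 7624512 < 10077696? YES
  n = 65: C(65, 5) = 8259888; 8259888 < 10077696? YES
  n = 66: C(66, 5) = 8936928; 8936928 < 10077696? YES
  n = 67: C(67, 5) = 9657648; 9657648 < 10077696? YES
  n = 68: C(68, 5) = 10424128; 10424128 < 10077696? NO
  n = 69: C(69, 5) = 11238513; 11238513 < 10077696? NO
  n = 70: C(70, 5) = 12103014; 12103014 < 10077696? NO
The largest n with C(n, 5) < 10077696 is n = 67 (where E[X] = 67067/69984 ≈ 0.9583190). Hence R_6(5) > 67, i.e. R_6(5) ≥ 68.

Largest n = 67; hence R_6(5) > 67.


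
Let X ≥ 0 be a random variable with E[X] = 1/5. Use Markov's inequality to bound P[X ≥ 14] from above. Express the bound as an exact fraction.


μ = E[X] = 1/5, a = 14.
Markov: P[X ≥ 14] ≤ μ/a = (1/5)/14 = 1/70.
Numerically: ≈ 0.014286.
(Since a = 14 > μ = 0.200000, the bound 1/70 is < 1 and informative.)

P[X ≥ 14] ≤ 1/70 ≈ 0.014286.


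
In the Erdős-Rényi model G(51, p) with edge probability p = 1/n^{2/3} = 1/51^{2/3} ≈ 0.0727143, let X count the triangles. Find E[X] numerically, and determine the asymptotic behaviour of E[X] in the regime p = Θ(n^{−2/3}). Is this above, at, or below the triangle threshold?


Number of potential triangles: C(51, 3) = 20825.
Each occurs with probability p³ ≈ (0.0727143)³ ≈ 3.84467512e-04.
By linearity: E[X] = C(51, 3)·p³ ≈ 20825 · 3.84467512e-04 ≈ 8.006536.
Since α = 2/3 < 1, p = c/n^{2/3} ≫ 1/n is above the triangle threshold p ~ 1/n. Asymptotically E[X] ~ (c³/6)·n^{3(1−α)} = (1³/6)·n^{1} → ∞; triangles are abundant w.h.p.

E[X] ≈ 8.006536; in regime p = Θ(1/n^{2/3}) E[X] diverges (above the triangle threshold p ~ 1/n).


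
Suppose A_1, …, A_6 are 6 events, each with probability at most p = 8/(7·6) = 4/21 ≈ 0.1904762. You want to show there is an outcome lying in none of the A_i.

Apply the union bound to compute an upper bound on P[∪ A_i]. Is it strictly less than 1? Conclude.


Union bound: P[∪_{i=1}^{6} A_i] ≤ Σ_i P[A_i] ≤ 6·p = 6·(4/21) = 8/7.
Numerically: 8/7 ≈ 1.1428571.
Is 8/7 < 1? NO.
Since the bound 8/7 is ≥ 1, the union bound is uninformative here; it does NOT by itself certify existence.

6·p = 8/7 ≈ 1.1428571; existence NOT certified by the union bound.


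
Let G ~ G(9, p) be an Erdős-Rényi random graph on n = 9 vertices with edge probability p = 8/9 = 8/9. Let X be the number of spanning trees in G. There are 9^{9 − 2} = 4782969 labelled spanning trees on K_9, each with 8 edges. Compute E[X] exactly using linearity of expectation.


K_9 has 9^{9 − 2} = 4782969 labelled spanning trees.
For each such spanning tree H, let X_H = 1 if all 8 edges of H are present in G. Then P[X_H = 1] = p^{8} = (8/9)^{8} = 16777216/43046721.
Summing the indicators: E[X] = Σ_H E[X_H] = 4782969 · p^{8} = 4782969 · 16777216/43046721 = 16777216/9.
Numerically: E[X] ≈ 1.8641e+06.

E[X] = 4782969 · (8/9)^{8} = 16777216/9 ≈ 1.8641e+06.


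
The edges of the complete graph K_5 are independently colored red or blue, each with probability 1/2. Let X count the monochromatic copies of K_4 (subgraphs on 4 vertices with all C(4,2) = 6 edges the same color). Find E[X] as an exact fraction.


Let X = Σ_S X_S over the C(5, 4) = 5 subsets S of size 4, where X_S = 1 if the K_4 on S is monochromatic.
For a fixed S, the K_4 on S has C(4, 2) = 6 edges. P[all 6 edges red] = (1/2)^6, and likewise for blue, so P[monochromatic] = 2·(1/2)^6 = 2^{1 − 6} = 1/32.
Summing: E[X] = C(5, 4) · 2^{1 − 6} = 5 · 1/32 = 5/32.
Numerically: E[X] ≈ 0.15625.

E[X] = C(5,4)·2^(1−C(4,2)) = 5/32 ≈ 0.15625.


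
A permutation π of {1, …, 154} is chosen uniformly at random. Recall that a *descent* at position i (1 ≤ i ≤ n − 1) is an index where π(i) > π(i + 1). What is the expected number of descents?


Write X = Σ X_I over i = 1, …, 153, with X_I the indicator of one descent.
There are 153 indicators.
For each fixed i, the pair (π(i), π(i+1)) is a uniformly random ordered pair of distinct values from {1, …, 154}; by symmetry P[π(i) > π(i+1)] = 1/2.
By linearity: E[X] = 153 · (1/2) = (154 − 1) · (1/2) = 153/2 ≈ 76.50000.

E[X] = 153/2 = 76.50000.


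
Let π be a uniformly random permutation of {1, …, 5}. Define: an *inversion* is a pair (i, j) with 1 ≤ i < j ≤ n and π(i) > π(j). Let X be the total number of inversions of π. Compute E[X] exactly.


Write X = Σ X_I over the C(5, 2) = 10 pairs i < j, with X_I the indicator of one inversion.
There are 10 indicators.
For each fixed pair i < j, the values π(i) and π(j) are two distinct elements of {1, …, 5} in uniformly random order; by symmetry P[π(i) > π(j)] = 1/2.
By linearity: E[X] = 10 · (1/2) = C(5, 2) · (1/2) = 10/2 = 5 ≈ 5.000.

E[X] = 5 = 5.000.


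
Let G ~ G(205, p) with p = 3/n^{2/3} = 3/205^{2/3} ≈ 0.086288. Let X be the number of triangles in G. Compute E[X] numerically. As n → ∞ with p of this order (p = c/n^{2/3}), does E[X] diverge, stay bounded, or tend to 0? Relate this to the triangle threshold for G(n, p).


Number of potential triangles: C(205, 3) = 1414910.
Each occurs with probability p³ ≈ (0.086288)³ ≈ 6.4247472e-04.
By linearity: E[X] = C(205, 3)·p³ ≈ 1414910 · 6.4247472e-04 ≈ 909.04390.
Since α = 2/3 < 1, p = c/n^{2/3} ≫ 1/n is above the triangle threshold p ~ 1/n. Asymptotically E[X] ~ (c³/6)·n^{3(1−α)} = (3³/6)·n^{1} → ∞; triangles are abundant w.h.p.

E[X] ≈ 909.04390; in regime p = Θ(1/n^{2/3}) E[X] diverges (above the triangle threshold p ~ 1/n).


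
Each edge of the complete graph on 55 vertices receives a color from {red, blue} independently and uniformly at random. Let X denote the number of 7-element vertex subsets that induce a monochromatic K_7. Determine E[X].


Let X = Σ_S X_S over the C(55, 7) = 202927725 subsets S of size 7, where X_S = 1 if the K_7 on S is monochromatic.
For a fixed S, the K_7 on S has C(7, 2) = 21 edges. P[all 21 edges red] = (1/2)^21, and likewise for blue, so P[monochromatic] = 2·(1/2)^21 = 2^{1 − 21} = 1/1048576.
By linearity: E[X] = C(55, 7) · 2^{1 − 21} = 202927725 · 1/1048576 = 202927725/1048576.
Numerically: E[X] ≈ 193.527.

E[X] = C(55,7)·2^(1−C(7,2)) = 202927725/1048576 ≈ 193.527.


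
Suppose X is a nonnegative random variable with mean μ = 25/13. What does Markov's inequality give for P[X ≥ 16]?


μ = E[X] = 25/13, a = 16.
Markov: P[X ≥ 16] ≤ μ/a = (25/13)/16 = 25/208.
Numerically: ≈ 0.120.
(Since a = 16 > μ = 1.923, the bound 25/208 is < 1 and informative.)

P[X ≥ 16] ≤ 25/208 ≈ 0.120.


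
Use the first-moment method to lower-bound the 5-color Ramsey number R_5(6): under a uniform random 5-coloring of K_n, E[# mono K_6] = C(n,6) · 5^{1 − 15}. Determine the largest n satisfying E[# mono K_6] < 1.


We need C(n, 6) · 5^{1 − 15} < 1, i.e. C(n, 6) < 5^{15 − 1} = 6103515625.
Check values of n near the boundary:
  n = 128: C(128, 6) = 5423611200; 5423611200 < 6103515625? YES
  n = 129: C(129, 6) = 5688177600; 5688177600 < 6103515625? YES
  n = 130: C(130, 6) = 5963412000; 5963412000 < 6103515625? YES
  n = 131: C(131, 6) = 6249655776; 6249655776 < 6103515625? NO
  n = 132: C(132, 6) = 6547258432; 6547258432 < 6103515625? NO
  n = 133: C(133, 6) = 6856577728; 6856577728 < 6103515625? NO
The largest n with C(n, 6) < 6103515625 is n = 130 (where E[X] = 47707296/48828125 ≈ 0.97705). Hence R_5(6) > 130, i.e. R_5(6) ≥ 131.

Largest n = 130; hence R_5(6) > 130.


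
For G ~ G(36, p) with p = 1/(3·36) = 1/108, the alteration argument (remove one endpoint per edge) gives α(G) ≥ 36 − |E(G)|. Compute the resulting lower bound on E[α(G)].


E[|E(G)|] = C(36, 2)·p = 630 · (1/108) = 35/6.
E[α(G)] ≥ n − E[|E(G)|] = 36 − 35/6 = 181/6.
Numerically: ≈ 30.1667.
(This is only a lower bound; the true E[α(G)] may be larger.)

E[α(G)] ≥ 181/6 ≈ 30.1667.


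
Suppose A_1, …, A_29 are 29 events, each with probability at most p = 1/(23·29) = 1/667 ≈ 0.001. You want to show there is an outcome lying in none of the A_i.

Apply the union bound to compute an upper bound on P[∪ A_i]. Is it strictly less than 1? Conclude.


Union bound: P[∪_{i=1}^{29} A_i] ≤ Σ_i P[A_i] ≤ 29·p = 29·(1/667) = 1/23.
Numerically: 1/23 ≈ 0.043.
Is 1/23 < 1? YES.
Since P[∪ A_i] ≤ 1/23 < 1, the complement has P[∩ A_i^c] ≥ 1 − 1/23 = 22/23 > 0, so some outcome avoids every A_i.

29·p = 1/23 ≈ 0.043; existence CERTIFIED by the union bound.


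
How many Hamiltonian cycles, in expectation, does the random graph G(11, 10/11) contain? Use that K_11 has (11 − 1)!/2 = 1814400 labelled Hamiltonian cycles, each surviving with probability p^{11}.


K_11 has (11 − 1)!/2 = 1814400 labelled Hamiltonian cycles.
For each such Hamiltonian cycle H, let X_H = 1 if all 11 edges of H are present in G. Then P[X_H = 1] = p^{11} = (10/11)^{11} = 100000000000/285311670611.
By linearity: E[X] = Σ_H E[X_H] = 1814400 · p^{11} = 1814400 · 100000000000/285311670611 = 181440000000000000/285311670611.
Numerically: E[X] ≈ 6.36e+05.

E[X] = 1814400 · (10/11)^{11} = 181440000000000000/285311670611 ≈ 6.36e+05.


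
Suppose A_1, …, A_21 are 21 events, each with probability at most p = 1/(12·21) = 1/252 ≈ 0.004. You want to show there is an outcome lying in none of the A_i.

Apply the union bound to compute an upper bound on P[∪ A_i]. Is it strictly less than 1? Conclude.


Union bound: P[∪_{i=1}^{21} A_i] ≤ Σ_i P[A_i] ≤ 21·p = 21·(1/252) = 1/12.
Numerically: 1/12 ≈ 0.083.
Is 1/12 < 1? YES.
Since P[∪ A_i] ≤ 1/12 < 1, the complement has P[∩ A_i^c] ≥ 1 − 1/12 = 11/12 > 0, so some outcome avoids every A_i.

21·p = 1/12 ≈ 0.083; existence CERTIFIED by the union bound.


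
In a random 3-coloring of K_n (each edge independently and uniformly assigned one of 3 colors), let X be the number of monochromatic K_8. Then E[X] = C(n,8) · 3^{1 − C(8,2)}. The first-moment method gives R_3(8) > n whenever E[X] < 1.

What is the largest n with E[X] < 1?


We need C(n, 8) · 3^{1 − 28} < 1, i.e. C(n, 8) < 3^{28 − 1} = 7625597484987.
Check values of n near the boundary:
  n = 152: C(152, 8) = 5859727868575; 5859727868575 < 7625597484987? YES
  n = 153: C(153, 8) = 6183023199255; 6183023199255 < 7625597484987? YES
  n = 154: C(154, 8) = 6521818990995; 6521818990995 < 7625597484987? YES
  n = 155: C(155, 8) = 6876747915675; 6876747915675 < 7625597484987? YES
  n = 156: C(156, 8) = 7248464019225; 7248464019225 < 7625597484987? YES
  n = 157: C(157, 8) = 7637643295425; 7637643295425 < 7625597484987? NO
The largest n with C(n, 8) < 7625597484987 is n = 156 (where E[X] = 805384891025/847288609443 ≈ 0.951). Hence R_3(8) > 156, i.e. R_3(8) ≥ 157.

Largest n = 156; hence R_3(8) > 156.


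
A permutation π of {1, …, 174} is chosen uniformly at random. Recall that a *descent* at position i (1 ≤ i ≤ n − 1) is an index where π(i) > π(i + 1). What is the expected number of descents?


Write X = Σ X_I over i = 1, …, 173, with X_I the indicator of one descent.
There are 173 indicators.
For each fixed i, the pair (π(i), π(i+1)) is a uniformly random ordered pair of distinct values from {1, …, 174}; by symmetry P[π(i) > π(i+1)] = 1/2.
By linearity: E[X] = 173 · (1/2) = (174 − 1) · (1/2) = 173/2 ≈ 86.500000.

E[X] = 173/2 = 86.500000.


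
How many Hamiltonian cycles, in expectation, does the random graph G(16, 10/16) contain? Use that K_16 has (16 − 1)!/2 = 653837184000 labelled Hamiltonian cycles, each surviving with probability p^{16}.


K_16 has (16 − 1)!/2 = 653837184000 labelled Hamiltonian cycles.
For each such Hamiltonian cycle H, let X_H = 1 if all 16 edges of H are present in G. Then P[X_H = 1] = p^{16} = (5/8)^{16} = 152587890625/281474976710656.
By linearity of expectation: E[X] = Σ_H E[X_H] = 653837184000 · p^{16} = 653837184000 · 152587890625/281474976710656 = 97429332733154296875/274877906944.
Numerically: E[X] ≈ 3.544e+08.

E[X] = 653837184000 · (5/8)^{16} = 97429332733154296875/274877906944 ≈ 3.544e+08.


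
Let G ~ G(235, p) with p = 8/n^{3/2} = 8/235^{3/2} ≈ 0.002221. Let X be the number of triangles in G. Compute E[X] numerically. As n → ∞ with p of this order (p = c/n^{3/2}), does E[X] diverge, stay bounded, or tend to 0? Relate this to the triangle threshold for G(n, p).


Number of potential triangles: C(235, 3) = 2135445.
Each occurs with probability p³ ≈ (0.002221)³ ≈ 1.095127e-08.
By linearity: E[X] = C(235, 3)·p³ ≈ 2135445 · 1.095127e-08 ≈ 0.0234.
Since α = 3/2 > 1, p = c/n^{3/2} = o(1/n) is below the triangle threshold p ~ 1/n. Asymptotically E[X] ~ (c³/6)·n^{3(1−α)} = (8³/6)·n^{-1.5} → 0, so by Markov's inequality G has no triangles w.h.p.

E[X] ≈ 0.0234; in regime p = Θ(1/n^{3/2}) E[X] tends to 0 (below the triangle threshold p ~ 1/n).


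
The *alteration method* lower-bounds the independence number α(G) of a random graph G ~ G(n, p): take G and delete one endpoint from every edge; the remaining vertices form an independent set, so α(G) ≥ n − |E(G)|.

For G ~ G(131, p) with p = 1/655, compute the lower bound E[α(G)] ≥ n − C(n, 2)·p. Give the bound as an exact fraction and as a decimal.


E[|E(G)|] = C(131, 2)·p = 8515 · (1/655) = 13.
E[α(G)] ≥ n − E[|E(G)|] = 131 − 13 = 118.
Numerically: ≈ 118.00000.
(This is only a lower bound; the true E[α(G)] may be larger.)

E[α(G)] ≥ 118 ≈ 118.00000.
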